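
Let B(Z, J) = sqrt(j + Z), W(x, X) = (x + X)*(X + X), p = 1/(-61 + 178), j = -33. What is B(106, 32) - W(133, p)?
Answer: -31124/13689 + sqrt(73) ≈ 6.2704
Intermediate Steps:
p = 1/117 ≈ 0.0085470
W(x, X) = 2*X*(X + x) (W(x, X) = (X + x)*(2*X) = 2*X*(X + x))
B(Z, J) = sqrt(-33 + Z)
B(106, 32) - W(133, p) = sqrt(-33 + 106) - 2*(1/117 + 133)/117 = sqrt(73) - 2*15562/(117*117) = sqrt(73) - 1*31124/13689 = sqrt(73) - 31124/13689 = -31124/13689 + sqrt(73)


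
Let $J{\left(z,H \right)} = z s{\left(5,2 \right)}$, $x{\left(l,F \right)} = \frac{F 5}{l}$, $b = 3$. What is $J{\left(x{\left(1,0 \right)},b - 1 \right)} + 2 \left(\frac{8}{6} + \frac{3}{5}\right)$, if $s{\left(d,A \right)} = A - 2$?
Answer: $\frac{58}{15} \approx 3.8667$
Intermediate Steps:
$s{\left(d,A \right)} = -2 + A$
$x{\left(l,F \right)} = \frac{5 F}{l}$
$J{\left(z,H \right)} = 0$ ($J{\left(z,H \right)} = z \left(-2 + 2\right) = z 0 = 0$)
$J{\left(x{\left(1,0 \right)},b - 1 \right)} + 2 \left(\frac{8}{6} + \frac{3}{5}\right) = 0 + 2 \left(\frac{8}{6} + \frac{3}{5}\right) = 0 + 2 \left(8 \cdot \frac{1}{6} + 3 \cdot \frac{1}{5}\right) = 0 + 2 \left(\frac{4}{3} + \frac{3}{5}\right) = 0 + 2 \cdot \frac{29}{15} = 0 + \frac{58}{15} = \frac{58}{15}$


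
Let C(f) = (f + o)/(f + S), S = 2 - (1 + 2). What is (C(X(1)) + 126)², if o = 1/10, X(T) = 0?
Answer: 1585081/100 ≈ 15851.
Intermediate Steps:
S = -1 (S = 2 - 1*3 = 2 - 3 = -1)
o = ⅒ ≈ 0.10000
C(f) = (⅒ + f)/(-1 + f) (C(f) = (f + ⅒)/(f - 1) = (⅒ + f)/(-1 + f))
(C(X(1)) + 126)² = ((⅒ + 0)/(-1 + 0) + 126)² = ((⅒)/(-1) + 126)² = (-1*⅒ + 126)² = (-⅒ + 126)² = (1259/10)² = 1585081/100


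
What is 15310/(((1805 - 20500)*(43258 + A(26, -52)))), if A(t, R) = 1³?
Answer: -3062/161745401 ≈ -1.8931e-5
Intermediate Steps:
A(t, R) = 1
15310/(((1805 - 20500)*(43258 + A(26, -52)))) = 15310/(((1805 - 20500)*(43258 + 1))) = 15310/((-18695*43259)) = 15310/(-808727005) = 15310*(-1/808727005) = -3062/161745401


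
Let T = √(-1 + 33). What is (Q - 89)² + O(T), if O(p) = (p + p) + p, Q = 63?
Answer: 676 + 12*√2 ≈ 692.97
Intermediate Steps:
T = 4*√2 (T = √32 = 4*√2 ≈ 5.6569)
O(p) = 3*p (O(p) = 2*p + p = 3*p)
(Q - 89)² + O(T) = (63 - 89)² + 3*(4*√2) = (-26)² + 12*√2 = 676 + 12*√2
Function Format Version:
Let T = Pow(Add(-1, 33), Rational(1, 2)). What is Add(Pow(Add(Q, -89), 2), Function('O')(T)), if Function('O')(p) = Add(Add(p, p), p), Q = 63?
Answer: Add(676, Mul(12, Pow(2, Rational(1, 2)))) ≈ 692.97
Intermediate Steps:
T = Mul(4, Pow(2, Rational(1, 2))) (T = Pow(32, Rational(1, 2)) = Mul(4, Pow(2, Rational(1, 2))) ≈ 5.6569)
Function('O')(p) = Mul(3, p) (Function('O')(p) = Add(Mul(2, p), p) = Mul(3, p))
Add(Pow(Add(Q, -89), 2), Function('O')(T)) = Add(Pow(Add(63, -89), 2), Mul(3, Mul(4, Pow(2, Rational(1, 2))))) = Add(Pow(-26, 2), Mul(12, Pow(2, Rational(1, 2)))) = Add(676, Mul(12, Pow(2, Rational(1, 2))))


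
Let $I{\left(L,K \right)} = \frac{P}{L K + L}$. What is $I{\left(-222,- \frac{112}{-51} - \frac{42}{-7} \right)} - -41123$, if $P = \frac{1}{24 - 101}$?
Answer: $\frac{109895542543}{2672362} \approx 41123.0$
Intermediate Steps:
$P = - \frac{1}{77}$ ($P = \frac{1}{-77} = - \frac{1}{77} \approx -0.012987$)
$I{\left(L,K \right)} = - \frac{1}{77 \left(L + K L\right)}$ ($I{\left(L,K \right)} = - \frac{1}{77 \left(L K + L\right)} = - \frac{1}{77 \left(K L + L\right)} = - \frac{1}{77 \left(L + K L\right)}$)
$I{\left(-222,- \frac{112}{-51} - \frac{42}{-7} \right)} - -41123 = - \frac{1}{77 \left(-222\right) \left(1 - \left(-6 - \frac{112}{51}\right)\right)} - -41123 = \left(- \frac{1}{77}\right) \left(- \frac{1}{222}\right) \frac{1}{1 - - \frac{418}{51}} + 41123 = \left(- \frac{1}{77}\right) \left(- \frac{1}{222}\right) \frac{1}{1 + \left(\frac{112}{51} + 6\right)} + 41123 = \left(- \frac{1}{77}\right) \left(- \frac{1}{222}\right) \frac{1}{1 + \frac{418}{51}} + 41123 = \left(- \frac{1}{77}\right) \left(- \frac{1}{222}\right) \frac{1}{\frac{469}{51}} + 41123 = \left(- \frac{1}{77}\right) \left(- \frac{1}{222}\right) \frac{51}{469} + 41123 = \frac{17}{2672362} + 41123 = \frac{109895542543}{2672362}$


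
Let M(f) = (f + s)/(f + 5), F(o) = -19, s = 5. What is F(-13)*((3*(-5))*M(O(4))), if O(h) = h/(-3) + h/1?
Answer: 285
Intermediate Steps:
O(h) = 2*h/3 (O(h) = h*(-⅓) + h*1 = -h/3 + h = 2*h/3)
M(f) = 1 (M(f) = (f + 5)/(f + 5) = (5 + f)/(5 + f) = 1)
F(-13)*((3*(-5))*M(O(4))) = -19*3*(-5) = -(-285) = -19*(-15) = 285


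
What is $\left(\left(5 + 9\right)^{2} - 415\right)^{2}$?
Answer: $47961$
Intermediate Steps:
$\left(\left(5 + 9\right)^{2} - 415\right)^{2} = \left(14^{2} - 415\right)^{2} = \left(196 - 415\right)^{2} = \left(-219\right)^{2} = 47961$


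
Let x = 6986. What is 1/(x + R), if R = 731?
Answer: 1/7717 ≈ 0.00012958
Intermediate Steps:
1/(x + R) = 1/(6986 + 731) = 1/7717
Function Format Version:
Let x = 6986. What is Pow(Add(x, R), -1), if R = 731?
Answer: Rational(1, 7717) ≈ 0.00012958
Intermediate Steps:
Pow(Add(x, R), -1) = Pow(Add(6986, 731), -1) = Pow(7717, -1) = Rational(1, 7717)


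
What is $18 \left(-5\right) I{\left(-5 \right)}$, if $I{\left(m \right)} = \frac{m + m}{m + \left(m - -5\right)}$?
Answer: $-180$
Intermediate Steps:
$I{\left(m \right)} = \frac{2 m}{5 + 2 m}$ ($I{\left(m \right)} = \frac{2 m}{m + \left(m + 5\right)} = \frac{2 m}{m + \left(5 + m\right)} = \frac{2 m}{5 + 2 m}$)
$18 \left(-5\right) I{\left(-5 \right)} = 18 \left(-5\right) 2 \left(-5\right) \frac{1}{5 + 2 \left(-5\right)} = - 90 \cdot 2 \left(-5\right) \frac{1}{5 - 10} = - 90 \cdot 2 \left(-5\right) \frac{1}{-5} = - 90 \cdot 2 \left(-5\right) \left(- \frac{1}{5}\right) = \left(-90\right) 2 = -180$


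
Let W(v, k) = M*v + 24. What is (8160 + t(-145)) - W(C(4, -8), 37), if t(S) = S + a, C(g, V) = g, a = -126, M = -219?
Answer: 8741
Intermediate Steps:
t(S) = -126 + S (t(S) = S - 126 = -126 + S)
W(v, k) = 24 - 219*v (W(v, k) = -219*v + 24 = 24 - 219*v)
(8160 + t(-145)) - W(C(4, -8), 37) = (8160 + (-126 - 145)) - (24 - 219*4) = (8160 - 271) - (24 - 876) = 7889 - 1*(-852) = 7889 + 852 = 8741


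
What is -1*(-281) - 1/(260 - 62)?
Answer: 55637/198 ≈ 281.00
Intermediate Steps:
-1*(-281) - 1/(260 - 62) = 281 - 1/198 = 55637/198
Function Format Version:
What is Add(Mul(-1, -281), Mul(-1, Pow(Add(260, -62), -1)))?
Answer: Rational(55637, 198) ≈ 281.00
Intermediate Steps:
Add(Mul(-1, -281), Mul(-1, Pow(Add(260, -62), -1))) = Add(281, Mul(-1, Pow(198, -1))) = Add(281, Mul(-1, Rational(1, 198))) = Add(281, Rational(-1, 198)) = Rational(55637, 198)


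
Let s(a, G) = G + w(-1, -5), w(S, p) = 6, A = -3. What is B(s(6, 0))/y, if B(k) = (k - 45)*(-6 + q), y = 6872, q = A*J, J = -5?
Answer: -351/6872 ≈ -0.051077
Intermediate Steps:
q = 15 (q = -3*(-5) = 15)
s(a, G) = 6 + G (s(a, G) = G + 6 = 6 + G)
B(k) = -405 + 9*k (B(k) = (k - 45)*(-6 + 15) = (-45 + k)*9 = -405 + 9*k)
B(s(6, 0))/y = (-405 + 9*(6 + 0))/6872 = (-405 + 9*6)*(1/6872) = (-405 + 54)*(1/6872) = -351*1/6872 = -351/6872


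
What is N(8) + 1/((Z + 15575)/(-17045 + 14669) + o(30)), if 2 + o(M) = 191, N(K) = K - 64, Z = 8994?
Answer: -23769344/424495 ≈ -55.994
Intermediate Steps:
N(K) = -64 + K
o(M) = 189 (o(M) = -2 + 191 = 189)
N(8) + 1/((Z + 15575)/(-17045 + 14669) + o(30)) = (-64 + 8) + 1/((8994 + 15575)/(-17045 + 14669) + 189) = -56 + 1/(24569/(-2376) + 189) = -56 + 1/(24569*(-1/2376) + 189) = -56 + 1/(-24569/2376 + 189) = -56 + 1/(424495/2376) = -56 + 2376/424495 = -23769344/424495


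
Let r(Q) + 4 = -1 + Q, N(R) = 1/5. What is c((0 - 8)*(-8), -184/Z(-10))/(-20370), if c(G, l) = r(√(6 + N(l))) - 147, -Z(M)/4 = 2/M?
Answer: 76/10185 - √155/101850 ≈ 0.0073397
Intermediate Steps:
N(R) = ⅕
Z(M) = -8/M
r(Q) = -5 + Q (r(Q) = -4 + (-1 + Q) = -5 + Q)
c(G, l) = -152 + √155/5 (c(G, l) = (-5 + √(6 + ⅕)) - 147 = (-5 + √(31/5)) - 147 = (-5 + √155/5) - 147 = -152 + √155/5)
c((0 - 8)*(-8), -184/Z(-10))/(-20370) = (-152 + √155/5)/(-20370) = (-152 + √155/5)*(-1/20370) = 76/10185 - √155/101850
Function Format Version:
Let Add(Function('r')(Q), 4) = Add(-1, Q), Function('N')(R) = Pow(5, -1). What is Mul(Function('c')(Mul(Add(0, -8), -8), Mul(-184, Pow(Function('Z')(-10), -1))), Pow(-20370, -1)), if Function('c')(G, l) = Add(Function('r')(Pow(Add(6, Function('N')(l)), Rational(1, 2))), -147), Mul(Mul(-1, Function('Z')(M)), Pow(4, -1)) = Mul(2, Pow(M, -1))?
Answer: Add(Rational(76, 10185), Mul(Rational(-1, 101850), Pow(155, Rational(1, 2)))) ≈ 0.0073397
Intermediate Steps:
Function('N')(R) = Rational(1, 5)
Function('Z')(M) = Mul(-8, Pow(M, -1)) (Function('Z')(M) = Mul(-4, Mul(2, Pow(M, -1))) = Mul(-8, Pow(M, -1)))
Function('r')(Q) = Add(-5, Q) (Function('r')(Q) = Add(-4, Add(-1, Q)) = Add(-5, Q))
Function('c')(G, l) = Add(-152, Mul(Rational(1, 5), Pow(155, Rational(1, 2)))) (Function('c')(G, l) = Add(Add(-5, Pow(Add(6, Rational(1, 5)), Rational(1, 2))), -147) = Add(Add(-5, Pow(Rational(31, 5), Rational(1, 2))), -147) = Add(Add(-5, Mul(Rational(1, 5), Pow(155, Rational(1, 2)))), -147) = Add(-152, Mul(Rational(1, 5), Pow(155, Rational(1, 2)))))
Mul(Function('c')(Mul(Add(0, -8), -8), Mul(-184, Pow(Function('Z')(-10), -1))), Pow(-20370, -1)) = Mul(Add(-152, Mul(Rational(1, 5), Pow(155, Rational(1, 2)))), Pow(-20370, -1)) = Mul(Add(-152, Mul(Rational(1, 5), Pow(155, Rational(1, 2)))), Rational(-1, 20370)) = Add(Rational(76, 10185), Mul(Rational(-1, 101850), Pow(155, Rational(1, 2))))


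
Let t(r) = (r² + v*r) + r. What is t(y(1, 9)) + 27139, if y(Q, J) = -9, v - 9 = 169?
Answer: 25609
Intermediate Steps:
v = 178 (v = 9 + 169 = 178)
t(r) = r² + 179*r (t(r) = (r² + 178*r) + r = r² + 179*r)
t(y(1, 9)) + 27139 = -9*(179 - 9) + 27139 = -9*170 + 27139 = -1530 + 27139 = 25609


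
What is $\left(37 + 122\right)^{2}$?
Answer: $25281$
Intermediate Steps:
$\left(37 + 122\right)^{2} = 159^{2} = 25281$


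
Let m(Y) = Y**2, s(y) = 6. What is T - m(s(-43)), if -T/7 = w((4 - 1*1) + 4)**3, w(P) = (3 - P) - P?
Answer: 9281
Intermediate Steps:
w(P) = 3 - 2*P
T = 9317 (T = -7*(3 - 2*((4 - 1*1) + 4))**3 = -7*(3 - 2*((4 - 1) + 4))**3 = -7*(3 - 2*(3 + 4))**3 = -7*(3 - 2*7)**3 = -7*(3 - 14)**3 = -7*(-11)**3 = -7*(-1331) = 9317)
T - m(s(-43)) = 9317 - 1*6**2 = 9317 - 1*36 = 9317 - 36 = 9281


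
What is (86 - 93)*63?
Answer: -441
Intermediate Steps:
(86 - 93)*63 = -7*63 = -441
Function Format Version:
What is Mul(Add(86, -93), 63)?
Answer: -441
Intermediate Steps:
Mul(Add(86, -93), 63) = Mul(-7, 63) = -441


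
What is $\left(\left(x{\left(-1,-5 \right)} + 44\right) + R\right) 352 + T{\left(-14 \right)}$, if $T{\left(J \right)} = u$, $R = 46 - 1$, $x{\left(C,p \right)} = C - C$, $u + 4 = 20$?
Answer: $31344$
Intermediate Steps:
$u = 16$ ($u = -4 + 20 = 16$)
$x{\left(C,p \right)} = 0$
$R = 45$ ($R = 46 + \left(-18 + 17\right) = 46 - 1 = 45$)
$T{\left(J \right)} = 16$
$\left(\left(x{\left(-1,-5 \right)} + 44\right) + R\right) 352 + T{\left(-14 \right)} = \left(\left(0 + 44\right) + 45\right) 352 + 16 = \left(44 + 45\right) 352 + 16 = 89 \cdot 352 + 16 = 31328 + 16 = 31344$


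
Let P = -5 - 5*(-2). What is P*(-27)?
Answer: -135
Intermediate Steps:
P = 5 (P = -5 + 10 = 5)
P*(-27) = 5*(-27) = -135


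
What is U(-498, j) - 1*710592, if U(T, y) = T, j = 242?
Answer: -711090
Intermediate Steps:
U(-498, j) - 1*710592 = -498 - 1*710592 = -498 - 710592 = -711090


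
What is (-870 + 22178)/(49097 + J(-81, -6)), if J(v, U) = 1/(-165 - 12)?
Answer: 942879/2172542 ≈ 0.43400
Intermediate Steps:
J(v, U) = -1/177 (J(v, U) = 1/(-177) = -1/177)
(-870 + 22178)/(49097 + J(-81, -6)) = (-870 + 22178)/(49097 - 1/177) = 21308/(8690168/177) = 21308*(177/8690168) = 942879/2172542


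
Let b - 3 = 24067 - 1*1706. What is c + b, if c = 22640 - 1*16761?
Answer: 28243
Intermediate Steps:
c = 5879 (c = 22640 - 16761 = 5879)
b = 22364 (b = 3 + (24067 - 1*1706) = 3 + (24067 - 1706) = 3 + 22361 = 22364)
c + b = 5879 + 22364 = 28243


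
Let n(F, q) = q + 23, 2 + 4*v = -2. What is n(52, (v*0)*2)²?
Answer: 529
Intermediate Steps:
v = -1 (v = -½ + (¼)*(-2) = -½ - ½ = -1)
n(F, q) = 23 + q
n(52, (v*0)*2)² = (23 - 1*0*2)² = (23 + 0*2)² = (23 + 0)² = 23² = 529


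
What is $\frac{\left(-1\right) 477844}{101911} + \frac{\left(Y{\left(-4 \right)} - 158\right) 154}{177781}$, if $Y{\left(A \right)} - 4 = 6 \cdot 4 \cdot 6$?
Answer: $- \frac{85108527104}{18117839491} \approx -4.6975$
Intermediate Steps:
$Y{\left(A \right)} = 148$ ($Y{\left(A \right)} = 4 + 6 \cdot 4 \cdot 6 = 4 + 24 \cdot 6 = 4 + 144 = 148$)
$\frac{\left(-1\right) 477844}{101911} + \frac{\left(Y{\left(-4 \right)} - 158\right) 154}{177781} = \frac{\left(-1\right) 477844}{101911} + \frac{\left(148 - 158\right) 154}{177781} = \left(-477844\right) \frac{1}{101911} + \left(-10\right) 154 \cdot \frac{1}{177781} = - \frac{477844}{101911} - \frac{1540}{177781} = - \frac{85108527104}{18117839491}$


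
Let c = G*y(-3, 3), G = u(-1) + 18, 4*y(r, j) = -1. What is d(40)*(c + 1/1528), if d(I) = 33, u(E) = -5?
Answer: -163845/1528 ≈ -107.23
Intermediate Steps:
y(r, j) = -¼ (y(r, j) = (¼)*(-1) = -¼)
G = 13 (G = -5 + 18 = 13)
c = -13/4 (c = 13*(-¼) = -13/4 ≈ -3.2500)
d(40)*(c + 1/1528) = 33*(-13/4 + 1/1528) = 33*(-4965/1528) = -163845/1528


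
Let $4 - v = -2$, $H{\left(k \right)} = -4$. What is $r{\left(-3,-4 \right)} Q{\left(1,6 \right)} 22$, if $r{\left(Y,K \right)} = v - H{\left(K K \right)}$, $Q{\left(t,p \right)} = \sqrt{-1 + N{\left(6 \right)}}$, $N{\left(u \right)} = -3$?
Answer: $440 i \approx 440.0 i$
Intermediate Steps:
$v = 6$ ($v = 4 - -2 = 4 + 2 = 6$)
$Q{\left(t,p \right)} = 2 i$ ($Q{\left(t,p \right)} = \sqrt{-1 - 3} = \sqrt{-4} = 2 i$)
$r{\left(Y,K \right)} = 10$ ($r{\left(Y,K \right)} = 6 - -4 = 6 + 4 = 10$)
$r{\left(-3,-4 \right)} Q{\left(1,6 \right)} 22 = 10 \cdot 2 i 22 = 20 i 22 = 440 i$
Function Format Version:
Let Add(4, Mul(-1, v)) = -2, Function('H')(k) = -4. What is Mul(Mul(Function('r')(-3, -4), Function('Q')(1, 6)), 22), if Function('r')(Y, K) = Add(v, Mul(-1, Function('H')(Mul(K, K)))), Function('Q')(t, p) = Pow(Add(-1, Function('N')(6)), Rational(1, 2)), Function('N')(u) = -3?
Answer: Mul(440, I) ≈ Mul(440.00, I)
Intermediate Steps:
v = 6 (v = Add(4, Mul(-1, -2)) = Add(4, 2) = 6)
Function('Q')(t, p) = Mul(2, I) (Function('Q')(t, p) = Pow(Add(-1, -3), Rational(1, 2)) = Pow(-4, Rational(1, 2)) = Mul(2, I))
Function('r')(Y, K) = 10 (Function('r')(Y, K) = Add(6, Mul(-1, -4)) = Add(6, 4) = 10)
Mul(Mul(Function('r')(-3, -4), Function('Q')(1, 6)), 22) = Mul(Mul(10, Mul(2, I)), 22) = Mul(Mul(20, I), 22) = Mul(440, I)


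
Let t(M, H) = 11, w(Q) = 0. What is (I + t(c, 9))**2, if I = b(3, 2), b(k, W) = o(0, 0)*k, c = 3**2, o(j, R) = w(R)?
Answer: 121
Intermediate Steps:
o(j, R) = 0
c = 9
b(k, W) = 0 (b(k, W) = 0*k = 0)
I = 0
(I + t(c, 9))**2 = (0 + 11)**2 = 11**2 = 121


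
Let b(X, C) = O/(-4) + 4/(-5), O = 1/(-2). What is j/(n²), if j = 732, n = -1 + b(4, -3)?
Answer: 1171200/4489 ≈ 260.90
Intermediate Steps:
O = -½ ≈ -0.50000
b(X, C) = -27/40 (b(X, C) = -½/(-4) + 4/(-5) = -½*(-¼) + 4*(-⅕) = ⅛ - ⅘ = -27/40)
n = -67/40 (n = -1 - 27/40 = -67/40 ≈ -1.6750)
j/(n²) = 732/((-67/40)²) = 732/(4489/1600) = 732*(1600/4489) = 1171200/4489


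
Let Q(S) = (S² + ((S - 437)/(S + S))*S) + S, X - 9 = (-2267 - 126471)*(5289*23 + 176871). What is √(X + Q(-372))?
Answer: I*√153721890670/2 ≈ 1.9604e+5*I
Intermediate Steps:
X = -38430610275 (X = 9 + (-2267 - 126471)*(5289*23 + 176871) = 9 - 128738*(121647 + 176871) = 9 - 128738*298518 = 9 - 38430610284 = -38430610275)
Q(S) = -437/2 + S² + 3*S/2 (Q(S) = (S² + ((-437 + S)/((2*S)))*S) + S = (S² + ((-437 + S)*(1/(2*S)))*S) + S = (S² + ((-437 + S)/(2*S))*S) + S = (S² + (-437/2 + S/2)) + S = (-437/2 + S² + S/2) + S = -437/2 + S² + 3*S/2)
√(X + Q(-372)) = √(-38430610275 + (-437/2 + (-372)² + (3/2)*(-372))) = √(-38430610275 + (-437/2 + 138384 - 558)) = √(-38430610275 + 275215/2) = √(-76860945335/2) = I*√153721890670/2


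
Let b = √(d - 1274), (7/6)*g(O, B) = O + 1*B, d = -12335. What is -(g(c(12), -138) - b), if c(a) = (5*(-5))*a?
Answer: 2628/7 + I*√13609 ≈ 375.43 + 116.66*I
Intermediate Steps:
c(a) = -25*a
g(O, B) = 6*B/7 + 6*O/7 (g(O, B) = 6*(O + 1*B)/7 = 6*(O + B)/7 = 6*(B + O)/7 = 6*B/7 + 6*O/7)
b = I*√13609 (b = √(-12335 - 1274) = √(-13609) = I*√13609 ≈ 116.66*I)
-(g(c(12), -138) - b) = -(((6/7)*(-138) + 6*(-25*12)/7) - I*√13609) = -((-828/7 + (6/7)*(-300)) - I*√13609) = -((-828/7 - 1800/7) - I*√13609) = -(-2628/7 - I*√13609) = 2628/7 + I*√13609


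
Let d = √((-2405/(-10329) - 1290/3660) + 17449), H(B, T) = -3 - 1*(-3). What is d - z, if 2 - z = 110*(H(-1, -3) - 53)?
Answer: -5832 + 5*√1108316433884682/1260138 ≈ -5699.9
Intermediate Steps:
H(B, T) = 0 (H(B, T) = -3 + 3 = 0)
z = 5832 (z = 2 - 110*(0 - 53) = 2 - 110*(-53) = 2 - 1*(-5830) = 2 + 5830 = 5832)
d = 5*√1108316433884682/1260138 (d = √((-2405*(-1/10329) - 1290*1/3660) + 17449) = √((2405/10329 - 43/122) + 17449) = √(-150737/1260138 + 17449) = √(21987997225/1260138) = 5*√1108316433884682/1260138 ≈ 132.09)
d - z = 5*√1108316433884682/1260138 - 1*5832 = 5*√1108316433884682/1260138 - 5832 = -5832 + 5*√1108316433884682/1260138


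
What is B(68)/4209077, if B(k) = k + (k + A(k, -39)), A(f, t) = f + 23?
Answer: 227/4209077 ≈ 5.3931e-5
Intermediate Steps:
A(f, t) = 23 + f
B(k) = 23 + 3*k (B(k) = k + (k + (23 + k)) = k + (23 + 2*k) = 23 + 3*k)
B(68)/4209077 = (23 + 3*68)/4209077 = (23 + 204)*(1/4209077) = 227*(1/4209077) = 227/4209077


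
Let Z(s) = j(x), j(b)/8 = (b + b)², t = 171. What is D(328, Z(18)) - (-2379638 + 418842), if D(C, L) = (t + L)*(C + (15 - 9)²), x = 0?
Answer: 2023040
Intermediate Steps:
j(b) = 32*b² (j(b) = 8*(b + b)² = 8*(2*b)² = 8*(4*b²) = 32*b²)
Z(s) = 0 (Z(s) = 32*0² = 32*0 = 0)
D(C, L) = (36 + C)*(171 + L) (D(C, L) = (171 + L)*(C + (15 - 9)²) = (171 + L)*(C + 6²) = (171 + L)*(C + 36) = (171 + L)*(36 + C) = (36 + C)*(171 + L))
D(328, Z(18)) - (-2379638 + 418842) = (6156 + 36*0 + 171*328 + 328*0) - (-2379638 + 418842) = (6156 + 0 + 56088 + 0) - 1*(-1960796) = 62244 + 1960796 = 2023040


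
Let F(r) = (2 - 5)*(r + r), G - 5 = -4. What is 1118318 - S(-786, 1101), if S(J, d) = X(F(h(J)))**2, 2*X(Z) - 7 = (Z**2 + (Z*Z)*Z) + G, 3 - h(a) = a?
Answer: -2812716960207822446582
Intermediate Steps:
G = 1 (G = 5 - 4 = 1)
h(a) = 3 - a
F(r) = -6*r
X(Z) = 4 + Z**2/2 + Z**3/2 (X(Z) = 7/2 + ((Z**2 + (Z*Z)*Z) + 1)/2 = 7/2 + ((Z**2 + Z**2*Z) + 1)/2 = 7/2 + ((Z**2 + Z**3) + 1)/2 = 7/2 + (1 + Z**2 + Z**3)/2 = 7/2 + (1/2 + Z**2/2 + Z**3/2) = 4 + Z**2/2 + Z**3/2)
S(J, d) = (4 + (-18 + 6*J)**2/2 + (-18 + 6*J)**3/2)**2 (S(J, d) = (4 + (-6*(3 - J))**2/2 + (-6*(3 - J))**3/2)**2 = (4 + (-18 + 6*J)**2/2 + (-18 + 6*J)**3/2)**2)
1118318 - S(-786, 1101) = 1118318 - 4*(2 + 9*(-3 - 786)**2 + 54*(-3 - 786)**3)**2 = 1118318 - 4*(2 + 9*(-789)**2 + 54*(-789)**3)**2 = 1118318 - 4*(2 + 9*622521 + 54*(-491169069))**2 = 1118318 - 4*(2 + 5602689 - 26523129726)**2 = 1118318 - 4*(-26517527035)**2 = 1118318 - 4*703179240051955891225 = 1118318 - 1*2812716960207823564900 = 1118318 - 2812716960207823564900 = -2812716960207822446582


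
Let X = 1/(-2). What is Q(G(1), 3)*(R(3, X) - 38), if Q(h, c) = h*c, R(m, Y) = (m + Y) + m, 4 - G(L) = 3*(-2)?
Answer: -975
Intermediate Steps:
G(L) = 10 (G(L) = 4 - 3*(-2) = 4 - 1*(-6) = 4 + 6 = 10)
X = -½ (X = 1*(-½) = -½ ≈ -0.50000)
R(m, Y) = Y + 2*m (R(m, Y) = (Y + m) + m = Y + 2*m)
Q(h, c) = c*h
Q(G(1), 3)*(R(3, X) - 38) = (3*10)*((-½ + 2*3) - 38) = 30*((-½ + 6) - 38) = 30*(11/2 - 38) = 30*(-65/2) = -975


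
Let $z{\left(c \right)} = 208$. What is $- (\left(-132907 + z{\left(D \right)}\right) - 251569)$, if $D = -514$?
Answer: $384268$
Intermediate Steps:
$- (\left(-132907 + z{\left(D \right)}\right) - 251569) = - (\left(-132907 + 208\right) - 251569) = - (-132699 - 251569) = \left(-1\right) \left(-384268\right) = 384268$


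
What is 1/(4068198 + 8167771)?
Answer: 1/12235969 ≈ 8.1726e-8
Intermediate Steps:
1/(4068198 + 8167771) = 1/12235969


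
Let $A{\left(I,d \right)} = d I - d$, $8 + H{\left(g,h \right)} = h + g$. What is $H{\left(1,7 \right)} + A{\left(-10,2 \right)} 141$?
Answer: $-3102$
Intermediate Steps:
$H{\left(g,h \right)} = -8 + g + h$ ($H{\left(g,h \right)} = -8 + \left(h + g\right) = -8 + \left(g + h\right) = -8 + g + h$)
$A{\left(I,d \right)} = - d + I d$ ($A{\left(I,d \right)} = I d - d = - d + I d$)
$H{\left(1,7 \right)} + A{\left(-10,2 \right)} 141 = \left(-8 + 1 + 7\right) + 2 \left(-1 - 10\right) 141 = 0 + 2 \left(-11\right) 141 = 0 - 3102 = -3102$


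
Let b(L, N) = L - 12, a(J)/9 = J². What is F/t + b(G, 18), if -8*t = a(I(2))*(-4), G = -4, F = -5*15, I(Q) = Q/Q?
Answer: -98/3 ≈ -32.667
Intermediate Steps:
I(Q) = 1
F = -75
a(J) = 9*J²
b(L, N) = -12 + L
t = 9/2 (t = -9*1²*(-4)/8 = -9*1*(-4)/8 = -9*(-4)/8 = -⅛*(-36) = 9/2 ≈ 4.5000)
F/t + b(G, 18) = -75/9/2 + (-12 - 4) = -75*2/9 - 16 = -50/3 - 16 = -98/3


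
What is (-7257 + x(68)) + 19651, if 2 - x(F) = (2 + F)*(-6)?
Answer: 12816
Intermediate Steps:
x(F) = 14 + 6*F (x(F) = 2 - (2 + F)*(-6) = 2 - (-12 - 6*F) = 2 + (12 + 6*F) = 14 + 6*F)
(-7257 + x(68)) + 19651 = (-7257 + (14 + 6*68)) + 19651 = (-7257 + (14 + 408)) + 19651 = (-7257 + 422) + 19651 = -6835 + 19651 = 12816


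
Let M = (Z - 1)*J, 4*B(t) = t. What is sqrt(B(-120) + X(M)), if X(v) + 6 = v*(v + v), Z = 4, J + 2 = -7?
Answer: 3*sqrt(158) ≈ 37.709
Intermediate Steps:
J = -9 (J = -2 - 7 = -9)
B(t) = t/4
M = -27 (M = (4 - 1)*(-9) = 3*(-9) = -27)
X(v) = -6 + 2*v**2 (X(v) = -6 + v*(v + v) = -6 + v*(2*v) = -6 + 2*v**2)
sqrt(B(-120) + X(M)) = sqrt((1/4)*(-120) + (-6 + 2*(-27)**2)) = sqrt(-30 + (-6 + 2*729)) = sqrt(-30 + (-6 + 1458)) = sqrt(-30 + 1452) = sqrt(1422) = 3*sqrt(158)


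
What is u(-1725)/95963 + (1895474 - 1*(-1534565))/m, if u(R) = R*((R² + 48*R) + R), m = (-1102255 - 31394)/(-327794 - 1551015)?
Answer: 612769144643357113/108788358987 ≈ 5.6327e+6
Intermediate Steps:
m = 1133649/1878809 (m = -1133649/(-1878809) = -1133649*(-1/1878809) = 1133649/1878809 ≈ 0.60339)
u(R) = R*(R² + 49*R)
u(-1725)/95963 + (1895474 - 1*(-1534565))/m = ((-1725)²*(49 - 1725))/95963 + (1895474 - 1*(-1534565))/(1133649/1878809) = (2975625*(-1676))*(1/95963) + (1895474 + 1534565)*(1878809/1133649) = -4987147500*1/95963 + 3430039*(1878809/1133649) = -4987147500/95963 + 6444388143551/1133649 = 612769144643357113/108788358987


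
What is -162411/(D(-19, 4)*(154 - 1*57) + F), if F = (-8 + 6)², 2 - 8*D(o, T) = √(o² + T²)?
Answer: 293639088/3496117 + 126030936*√377/3496117 ≈ 783.93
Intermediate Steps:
D(o, T) = ¼ - √(T² + o²)/8 (D(o, T) = ¼ - √(o² + T²)/8 = ¼ - √(T² + o²)/8)
F = 4 (F = (-2)² = 4)
-162411/(D(-19, 4)*(154 - 1*57) + F) = -162411/((¼ - √(4² + (-19)²)/8)*(154 - 1*57) + 4) = -162411/((¼ - √(16 + 361)/8)*(154 - 57) + 4) = -162411/((¼ - √377/8)*97 + 4) = -162411/((97/4 - 97*√377/8) + 4) = -162411/(113/4 - 97*√377/8)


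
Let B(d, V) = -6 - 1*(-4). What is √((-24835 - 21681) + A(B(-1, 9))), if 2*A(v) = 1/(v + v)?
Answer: I*√744258/4 ≈ 215.68*I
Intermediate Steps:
B(d, V) = -2 (B(d, V) = -6 + 4 = -2)
A(v) = 1/(4*v) (A(v) = 1/(2*(v + v)) = 1/(2*((2*v))) = (1/(2*v))/2 = 1/(4*v))
√((-24835 - 21681) + A(B(-1, 9))) = √((-24835 - 21681) + (¼)/(-2)) = √(-46516 + (¼)*(-½)) = √(-46516 - ⅛) = √(-372129/8) = I*√744258/4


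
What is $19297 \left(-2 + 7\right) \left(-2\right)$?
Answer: $-192970$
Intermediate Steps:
$19297 \left(-2 + 7\right) \left(-2\right) = 19297 \cdot 5 \left(-2\right) = 19297 \left(-10\right) = -192970$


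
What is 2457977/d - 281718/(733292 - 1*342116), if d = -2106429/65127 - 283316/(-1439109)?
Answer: -556280523640306973859/7275220216865492 ≈ -76462.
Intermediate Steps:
d = -1004309803543/31241617281 (d = -2106429*1/65127 - 283316*(-1/1439109) = -702143/21709 + 283316/1439109 = -1004309803543/31241617281 ≈ -32.147)
2457977/d - 281718/(733292 - 1*342116) = 2457977/(-1004309803543/31241617281) - 281718/(733292 - 1*342116) = 2457977*(-31241617281/1004309803543) - 281718/(733292 - 342116) = -76791176719500537/1004309803543 - 281718/391176 = -76791176719500537/1004309803543 - 281718*1/391176 = -76791176719500537/1004309803543 - 5217/7244 = -556280523640306973859/7275220216865492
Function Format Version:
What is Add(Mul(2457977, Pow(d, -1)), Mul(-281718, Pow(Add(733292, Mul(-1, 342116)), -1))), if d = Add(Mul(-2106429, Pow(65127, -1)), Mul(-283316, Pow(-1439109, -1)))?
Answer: Rational(-556280523640306973859, 7275220216865492) ≈ -76462.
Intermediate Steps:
d = Rational(-1004309803543, 31241617281) (d = Add(Mul(-2106429, Rational(1, 65127)), Mul(-283316, Rational(-1, 1439109))) = Add(Rational(-702143, 21709), Rational(283316, 1439109)) = Rational(-1004309803543, 31241617281) ≈ -32.147)
Add(Mul(2457977, Pow(d, -1)), Mul(-281718, Pow(Add(733292, Mul(-1, 342116)), -1))) = Add(Mul(2457977, Pow(Rational(-1004309803543, 31241617281), -1)), Mul(-281718, Pow(Add(733292, Mul(-1, 342116)), -1))) = Add(Mul(2457977, Rational(-31241617281, 1004309803543)), Mul(-281718, Pow(Add(733292, -342116), -1))) = Add(Rational(-76791176719500537, 1004309803543), Mul(-281718, Pow(391176, -1))) = Add(Rational(-76791176719500537, 1004309803543), Mul(-281718, Rational(1, 391176))) = Add(Rational(-76791176719500537, 1004309803543), Rational(-5217, 7244)) = Rational(-556280523640306973859, 7275220216865492)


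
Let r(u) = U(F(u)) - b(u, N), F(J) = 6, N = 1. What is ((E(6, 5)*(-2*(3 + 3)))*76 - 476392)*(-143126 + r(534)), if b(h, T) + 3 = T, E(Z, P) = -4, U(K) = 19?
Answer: 67652030120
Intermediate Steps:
b(h, T) = -3 + T
r(u) = 21 (r(u) = 19 - (-3 + 1) = 19 - 1*(-2) = 19 + 2 = 21)
((E(6, 5)*(-2*(3 + 3)))*76 - 476392)*(-143126 + r(534)) = (-(-8)*(3 + 3)*76 - 476392)*(-143126 + 21) = (-(-8)*6*76 - 476392)*(-143105) = (-4*(-12)*76 - 476392)*(-143105) = (48*76 - 476392)*(-143105) = (3648 - 476392)*(-143105) = -472744*(-143105) = 67652030120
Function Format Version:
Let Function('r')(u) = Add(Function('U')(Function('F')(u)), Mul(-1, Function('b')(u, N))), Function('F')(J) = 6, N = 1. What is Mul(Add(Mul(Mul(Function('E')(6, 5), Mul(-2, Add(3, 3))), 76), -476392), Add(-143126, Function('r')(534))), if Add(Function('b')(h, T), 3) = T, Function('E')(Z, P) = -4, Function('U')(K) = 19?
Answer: 67652030120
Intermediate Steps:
Function('b')(h, T) = Add(-3, T)
Function('r')(u) = 21 (Function('r')(u) = Add(19, Mul(-1, Add(-3, 1))) = Add(19, Mul(-1, -2)) = Add(19, 2) = 21)
Mul(Add(Mul(Mul(Function('E')(6, 5), Mul(-2, Add(3, 3))), 76), -476392), Add(-143126, Function('r')(534))) = Mul(Add(Mul(Mul(-4, Mul(-2, Add(3, 3))), 76), -476392), Add(-143126, 21)) = Mul(Add(Mul(Mul(-4, Mul(-2, 6)), 76), -476392), -143105) = Mul(Add(Mul(Mul(-4, -12), 76), -476392), -143105) = Mul(Add(Mul(48, 76), -476392), -143105) = Mul(Add(3648, -476392), -143105) = Mul(-472744, -143105) = 67652030120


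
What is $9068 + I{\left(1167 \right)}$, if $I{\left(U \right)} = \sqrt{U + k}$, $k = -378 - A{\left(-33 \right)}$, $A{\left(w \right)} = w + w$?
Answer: $9068 + 3 \sqrt{95} \approx 9097.2$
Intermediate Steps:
$A{\left(w \right)} = 2 w$
$k = -312$ ($k = -378 - 2 \left(-33\right) = -378 - -66 = -378 + 66 = -312$)
$I{\left(U \right)} = \sqrt{-312 + U}$ ($I{\left(U \right)} = \sqrt{U - 312} = \sqrt{-312 + U}$)
$9068 + I{\left(1167 \right)} = 9068 + \sqrt{-312 + 1167} = 9068 + \sqrt{855} = 9068 + 3 \sqrt{95}$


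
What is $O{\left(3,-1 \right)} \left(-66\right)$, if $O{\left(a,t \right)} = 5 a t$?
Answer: $990$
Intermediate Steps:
$O{\left(a,t \right)} = 5 a t$
$O{\left(3,-1 \right)} \left(-66\right) = 5 \cdot 3 \left(-1\right) \left(-66\right) = \left(-15\right) \left(-66\right) = 990$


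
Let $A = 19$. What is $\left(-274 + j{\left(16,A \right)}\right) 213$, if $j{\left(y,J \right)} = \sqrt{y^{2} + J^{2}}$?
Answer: $-58362 + 213 \sqrt{617} \approx -53071.0$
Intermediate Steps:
$j{\left(y,J \right)} = \sqrt{J^{2} + y^{2}}$
$\left(-274 + j{\left(16,A \right)}\right) 213 = \left(-274 + \sqrt{19^{2} + 16^{2}}\right) 213 = \left(-274 + \sqrt{361 + 256}\right) 213 = \left(-274 + \sqrt{617}\right) 213 = -58362 + 213 \sqrt{617}$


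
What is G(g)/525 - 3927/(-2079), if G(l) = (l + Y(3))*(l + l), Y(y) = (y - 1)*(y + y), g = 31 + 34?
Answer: 943/45 ≈ 20.956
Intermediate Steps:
g = 65
Y(y) = 2*y*(-1 + y) (Y(y) = (-1 + y)*(2*y) = 2*y*(-1 + y))
G(l) = 2*l*(12 + l) (G(l) = (l + 2*3*(-1 + 3))*(l + l) = (l + 2*3*2)*(2*l) = (l + 12)*(2*l) = (12 + l)*(2*l) = 2*l*(12 + l))
G(g)/525 - 3927/(-2079) = (2*65*(12 + 65))/525 - 3927/(-2079) = (2*65*77)*(1/525) - 3927*(-1/2079) = 10010*(1/525) + 17/9 = 286/15 + 17/9 = 943/45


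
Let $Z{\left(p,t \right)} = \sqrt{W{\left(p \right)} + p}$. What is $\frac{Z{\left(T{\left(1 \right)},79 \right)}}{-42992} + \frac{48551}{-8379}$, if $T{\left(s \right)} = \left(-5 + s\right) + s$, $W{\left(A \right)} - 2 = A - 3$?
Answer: $- \frac{48551}{8379} - \frac{i \sqrt{7}}{42992} \approx -5.7944 - 6.1541 \cdot 10^{-5} i$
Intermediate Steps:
$W{\left(A \right)} = -1 + A$ ($W{\left(A \right)} = 2 + \left(A - 3\right) = 2 + \left(-3 + A\right) = -1 + A$)
$T{\left(s \right)} = -5 + 2 s$
$Z{\left(p,t \right)} = \sqrt{-1 + 2 p}$ ($Z{\left(p,t \right)} = \sqrt{\left(-1 + p\right) + p} = \sqrt{-1 + 2 p}$)
$\frac{Z{\left(T{\left(1 \right)},79 \right)}}{-42992} + \frac{48551}{-8379} = \frac{\sqrt{-1 + 2 \left(-5 + 2 \cdot 1\right)}}{-42992} + \frac{48551}{-8379} = \sqrt{-1 + 2 \left(-5 + 2\right)} \left(- \frac{1}{42992}\right) + 48551 \left(- \frac{1}{8379}\right) = \sqrt{-1 + 2 \left(-3\right)} \left(- \frac{1}{42992}\right) - \frac{48551}{8379} = \sqrt{-1 - 6} \left(- \frac{1}{42992}\right) - \frac{48551}{8379} = \sqrt{-7} \left(- \frac{1}{42992}\right) - \frac{48551}{8379} = i \sqrt{7} \left(- \frac{1}{42992}\right) - \frac{48551}{8379} = - \frac{i \sqrt{7}}{42992} - \frac{48551}{8379} = - \frac{48551}{8379} - \frac{i \sqrt{7}}{42992}$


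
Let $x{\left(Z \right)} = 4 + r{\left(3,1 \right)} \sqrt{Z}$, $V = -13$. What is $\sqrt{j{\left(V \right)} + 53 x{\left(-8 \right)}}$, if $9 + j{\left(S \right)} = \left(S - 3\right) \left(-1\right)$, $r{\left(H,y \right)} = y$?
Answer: $\sqrt{219 + 106 i \sqrt{2}} \approx 15.563 + 4.8162 i$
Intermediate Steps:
$x{\left(Z \right)} = 4 + \sqrt{Z}$ ($x{\left(Z \right)} = 4 + 1 \sqrt{Z} = 4 + \sqrt{Z}$)
$j{\left(S \right)} = -6 - S$ ($j{\left(S \right)} = -9 + \left(S - 3\right) \left(-1\right) = -9 + \left(-3 + S\right) \left(-1\right) = -9 - \left(-3 + S\right) = -6 - S$)
$\sqrt{j{\left(V \right)} + 53 x{\left(-8 \right)}} = \sqrt{\left(-6 - -13\right) + 53 \left(4 + \sqrt{-8}\right)} = \sqrt{\left(-6 + 13\right) + 53 \left(4 + 2 i \sqrt{2}\right)} = \sqrt{7 + \left(212 + 106 i \sqrt{2}\right)} = \sqrt{219 + 106 i \sqrt{2}}$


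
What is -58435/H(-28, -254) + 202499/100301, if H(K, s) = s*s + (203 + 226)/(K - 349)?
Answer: 208890077454/187656250231 ≈ 1.1132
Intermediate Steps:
H(K, s) = s² + 429/(-349 + K)
-58435/H(-28, -254) + 202499/100301 = -58435*(-349 - 28)/(429 - 349*(-254)² - 28*(-254)²) + 202499/100301 = -58435*(-377/(429 - 349*64516 - 28*64516)) + 202499*(1/100301) = -58435*(-377/(429 - 22516084 - 1806448)) + 202499/100301 = -58435/((-1/377*(-24322103))) + 202499/100301 = -58435/1870931/29 + 202499/100301 = -58435*29/1870931 + 202499/100301 = -1694615/1870931 + 202499/100301 = 208890077454/187656250231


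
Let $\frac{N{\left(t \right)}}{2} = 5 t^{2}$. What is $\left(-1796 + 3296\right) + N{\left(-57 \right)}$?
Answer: $33990$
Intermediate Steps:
$N{\left(t \right)} = 10 t^{2}$ ($N{\left(t \right)} = 2 \cdot 5 t^{2} = 10 t^{2}$)
$\left(-1796 + 3296\right) + N{\left(-57 \right)} = \left(-1796 + 3296\right) + 10 \left(-57\right)^{2} = 1500 + 10 \cdot 3249 = 1500 + 32490 = 33990$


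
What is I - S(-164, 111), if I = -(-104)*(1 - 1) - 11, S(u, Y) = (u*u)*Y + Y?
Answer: -2985578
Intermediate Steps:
S(u, Y) = Y + Y*u**2 (S(u, Y) = u**2*Y + Y = Y*u**2 + Y = Y + Y*u**2)
I = -11 (I = -(-104)*0 - 11 = -26*0 - 11 = 0 - 11 = -11)
I - S(-164, 111) = -11 - 111*(1 + (-164)**2) = -11 - 111*(1 + 26896) = -11 - 111*26897 = -11 - 1*2985567 = -11 - 2985567 = -2985578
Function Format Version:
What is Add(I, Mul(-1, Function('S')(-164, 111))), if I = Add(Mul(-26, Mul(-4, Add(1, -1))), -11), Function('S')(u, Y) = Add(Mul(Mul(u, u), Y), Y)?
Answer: -2985578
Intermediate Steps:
Function('S')(u, Y) = Add(Y, Mul(Y, Pow(u, 2))) (Function('S')(u, Y) = Add(Mul(Pow(u, 2), Y), Y) = Add(Mul(Y, Pow(u, 2)), Y) = Add(Y, Mul(Y, Pow(u, 2))))
I = -11 (I = Add(Mul(-26, Mul(-4, 0)), -11) = Add(Mul(-26, 0), -11) = Add(0, -11) = -11)
Add(I, Mul(-1, Function('S')(-164, 111))) = Add(-11, Mul(-1, Mul(111, Add(1, Pow(-164, 2))))) = Add(-11, Mul(-1, Mul(111, Add(1, 26896)))) = Add(-11, Mul(-1, Mul(111, 26897))) = Add(-11, Mul(-1, 2985567)) = Add(-11, -2985567) = -2985578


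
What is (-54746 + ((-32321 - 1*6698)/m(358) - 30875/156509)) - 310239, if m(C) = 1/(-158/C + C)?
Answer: -401080200232973/28015111 ≈ -1.4317e+7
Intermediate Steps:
m(C) = 1/(C - 158/C)
(-54746 + ((-32321 - 1*6698)/m(358) - 30875/156509)) - 310239 = (-54746 + ((-32321 - 1*6698)/((358/(-158 + 358**2))) - 30875/156509)) - 310239 = (-54746 + ((-32321 - 6698)/((358/(-158 + 128164))) - 30875*1/156509)) - 310239 = (-54746 + (-39019/(358/128006) - 30875/156509)) - 310239 = (-54746 + (-39019/(358*(1/128006)) - 30875/156509)) - 310239 = (-54746 + (-39019/179/64003 - 30875/156509)) - 310239 = (-54746 + (-39019*64003/179 - 30875/156509)) - 310239 = (-54746 + (-2497333057/179 - 30875/156509)) - 310239 = (-54746 - 390855104944638/28015111) - 310239 = -392388820211444/28015111 - 310239 = -401080200232973/28015111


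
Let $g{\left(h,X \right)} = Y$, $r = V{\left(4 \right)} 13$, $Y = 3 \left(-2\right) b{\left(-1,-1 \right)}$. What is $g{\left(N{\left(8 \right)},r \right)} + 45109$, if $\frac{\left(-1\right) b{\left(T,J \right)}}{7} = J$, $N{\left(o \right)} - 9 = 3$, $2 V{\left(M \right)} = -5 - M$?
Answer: $45067$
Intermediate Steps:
$V{\left(M \right)} = - \frac{5}{2} - \frac{M}{2}$ ($V{\left(M \right)} = \frac{-5 - M}{2} = - \frac{5}{2} - \frac{M}{2}$)
$N{\left(o \right)} = 12$ ($N{\left(o \right)} = 9 + 3 = 12$)
$b{\left(T,J \right)} = - 7 J$
$Y = -42$ ($Y = 3 \left(-2\right) \left(\left(-7\right) \left(-1\right)\right) = \left(-6\right) 7 = -42$)
$r = - \frac{117}{2}$ ($r = \left(- \frac{5}{2} - 2\right) 13 = \left(- \frac{9}{2}\right) 13 = - \frac{117}{2} \approx -58.5$)
$g{\left(h,X \right)} = -42$
$g{\left(N{\left(8 \right)},r \right)} + 45109 = -42 + 45109 = 45067$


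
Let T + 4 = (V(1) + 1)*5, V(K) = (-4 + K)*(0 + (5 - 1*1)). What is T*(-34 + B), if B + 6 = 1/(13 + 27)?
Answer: 94341/40 ≈ 2358.5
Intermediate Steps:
V(K) = -16 + 4*K (V(K) = (-4 + K)*(0 + (5 - 1)) = (-4 + K)*(0 + 4) = (-4 + K)*4 = -16 + 4*K)
B = -239/40 (B = -6 + 1/(13 + 27) = -6 + 1/40 = -239/40 ≈ -5.9750)
T = -59 (T = -4 + ((-16 + 4*1) + 1)*5 = -4 + ((-16 + 4) + 1)*5 = -4 + (-12 + 1)*5 = -4 - 11*5 = -4 - 55 = -59)
T*(-34 + B) = -59*(-34 - 239/40) = -59*(-1599/40) = 94341/40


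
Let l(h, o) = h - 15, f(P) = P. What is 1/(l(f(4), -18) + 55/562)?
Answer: -562/6127 ≈ -0.091725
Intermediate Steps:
l(h, o) = -15 + h
1/(l(f(4), -18) + 55/562) = 1/((-15 + 4) + 55/562) = 1/(-11 + 55*(1/562)) = 1/(-11 + 55/562) = 1/(-6127/562) = -562/6127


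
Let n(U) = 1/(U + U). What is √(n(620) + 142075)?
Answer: √54613630310/620 ≈ 376.93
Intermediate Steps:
n(U) = 1/(2*U)
√(n(620) + 142075) = √((½)/620 + 142075) = √((½)*(1/620) + 142075) = √(1/1240 + 142075) = √(176173001/1240) = √54613630310/620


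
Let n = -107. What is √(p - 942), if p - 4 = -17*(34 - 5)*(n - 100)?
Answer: √101113 ≈ 317.98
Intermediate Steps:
p = 102055 (p = 4 - 17*(34 - 5)*(-107 - 100) = 4 - 493*(-207) = 4 - 17*(-6003) = 4 + 102051 = 102055)
√(p - 942) = √(102055 - 942) = √101113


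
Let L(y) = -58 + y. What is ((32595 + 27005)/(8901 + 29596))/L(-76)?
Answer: -29800/2579299 ≈ -0.011554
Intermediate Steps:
((32595 + 27005)/(8901 + 29596))/L(-76) = ((32595 + 27005)/(8901 + 29596))/(-58 - 76) = (59600/38497)/(-134) = (59600*(1/38497))*(-1/134) = (59600/38497)*(-1/134) = -29800/2579299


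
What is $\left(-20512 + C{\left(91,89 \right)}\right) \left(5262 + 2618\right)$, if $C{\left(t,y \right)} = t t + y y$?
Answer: $-33962800$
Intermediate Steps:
$C{\left(t,y \right)} = t^{2} + y^{2}$
$\left(-20512 + C{\left(91,89 \right)}\right) \left(5262 + 2618\right) = \left(-20512 + \left(91^{2} + 89^{2}\right)\right) \left(5262 + 2618\right) = \left(-20512 + \left(8281 + 7921\right)\right) 7880 = \left(-20512 + 16202\right) 7880 = \left(-4310\right) 7880 = -33962800$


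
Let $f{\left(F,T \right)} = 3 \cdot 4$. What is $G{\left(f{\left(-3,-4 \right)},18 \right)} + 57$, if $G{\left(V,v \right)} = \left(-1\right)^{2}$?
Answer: $58$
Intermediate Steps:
$f{\left(F,T \right)} = 12$
$G{\left(V,v \right)} = 1$
$G{\left(f{\left(-3,-4 \right)},18 \right)} + 57 = 1 + 57 = 58$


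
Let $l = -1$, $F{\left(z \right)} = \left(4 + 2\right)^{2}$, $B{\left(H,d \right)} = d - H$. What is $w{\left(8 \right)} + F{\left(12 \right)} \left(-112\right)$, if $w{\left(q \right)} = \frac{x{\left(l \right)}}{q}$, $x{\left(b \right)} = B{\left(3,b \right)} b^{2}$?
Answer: $- \frac{8065}{2} \approx -4032.5$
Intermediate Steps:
$F{\left(z \right)} = 36$ ($F{\left(z \right)} = 6^{2} = 36$)
$x{\left(b \right)} = b^{2} \left(-3 + b\right)$ ($x{\left(b \right)} = \left(b - 3\right) b^{2} = \left(-3 + b\right) b^{2} = b^{2} \left(-3 + b\right)$)
$w{\left(q \right)} = - \frac{4}{q}$ ($w{\left(q \right)} = \frac{\left(-1\right)^{2} \left(-3 - 1\right)}{q} = \frac{1 \left(-4\right)}{q} = - \frac{4}{q}$)
$w{\left(8 \right)} + F{\left(12 \right)} \left(-112\right) = - \frac{4}{8} + 36 \left(-112\right) = \left(-4\right) \frac{1}{8} - 4032 = - \frac{1}{2} - 4032 = - \frac{8065}{2}$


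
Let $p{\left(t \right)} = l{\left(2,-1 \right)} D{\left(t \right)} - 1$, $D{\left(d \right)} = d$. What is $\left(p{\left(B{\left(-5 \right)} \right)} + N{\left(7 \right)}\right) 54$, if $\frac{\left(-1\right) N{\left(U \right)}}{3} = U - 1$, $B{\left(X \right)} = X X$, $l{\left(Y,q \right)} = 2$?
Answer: $1674$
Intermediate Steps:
$B{\left(X \right)} = X^{2}$
$p{\left(t \right)} = -1 + 2 t$ ($p{\left(t \right)} = 2 t - 1 = -1 + 2 t$)
$N{\left(U \right)} = 3 - 3 U$ ($N{\left(U \right)} = - 3 \left(U - 1\right) = - 3 \left(-1 + U\right) = 3 - 3 U$)
$\left(p{\left(B{\left(-5 \right)} \right)} + N{\left(7 \right)}\right) 54 = \left(\left(-1 + 2 \left(-5\right)^{2}\right) + \left(3 - 21\right)\right) 54 = \left(\left(-1 + 2 \cdot 25\right) + \left(3 - 21\right)\right) 54 = \left(\left(-1 + 50\right) - 18\right) 54 = \left(49 - 18\right) 54 = 31 \cdot 54 = 1674$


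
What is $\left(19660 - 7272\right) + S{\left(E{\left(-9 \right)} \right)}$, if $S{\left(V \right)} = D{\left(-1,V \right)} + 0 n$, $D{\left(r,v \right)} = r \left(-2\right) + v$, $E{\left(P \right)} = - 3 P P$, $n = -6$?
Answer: $12147$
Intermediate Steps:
$E{\left(P \right)} = - 3 P^{2}$
$D{\left(r,v \right)} = v - 2 r$ ($D{\left(r,v \right)} = - 2 r + v = v - 2 r$)
$S{\left(V \right)} = 2 + V$ ($S{\left(V \right)} = \left(V - -2\right) + 0 \left(-6\right) = \left(V + 2\right) + 0 = \left(2 + V\right) + 0 = 2 + V$)
$\left(19660 - 7272\right) + S{\left(E{\left(-9 \right)} \right)} = \left(19660 - 7272\right) + \left(2 - 3 \left(-9\right)^{2}\right) = 12388 + \left(2 - 243\right) = 12388 - 241 = 12147$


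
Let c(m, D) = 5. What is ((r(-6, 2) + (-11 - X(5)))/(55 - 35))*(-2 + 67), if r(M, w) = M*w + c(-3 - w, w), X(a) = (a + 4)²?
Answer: -1287/4 ≈ -321.75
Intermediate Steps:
X(a) = (4 + a)²
r(M, w) = 5 + M*w (r(M, w) = M*w + 5 = 5 + M*w)
((r(-6, 2) + (-11 - X(5)))/(55 - 35))*(-2 + 67) = (((5 - 6*2) + (-11 - (4 + 5)²))/(55 - 35))*(-2 + 67) = (((5 - 12) + (-11 - 1*9²))/20)*65 = ((-7 + (-11 - 1*81))*(1/20))*65 = ((-7 + (-11 - 81))*(1/20))*65 = ((-7 - 92)*(1/20))*65 = -99*1/20*65 = -99/20*65 = -1287/4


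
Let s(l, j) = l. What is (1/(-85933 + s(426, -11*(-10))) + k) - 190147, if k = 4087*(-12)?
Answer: -20452504838/85507 ≈ -2.3919e+5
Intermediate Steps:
k = -49044
(1/(-85933 + s(426, -11*(-10))) + k) - 190147 = (1/(-85933 + 426) - 49044) - 190147 = (1/(-85507) - 49044) - 190147 = (-1/85507 - 49044) - 190147 = -4193605309/85507 - 190147 = -20452504838/85507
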